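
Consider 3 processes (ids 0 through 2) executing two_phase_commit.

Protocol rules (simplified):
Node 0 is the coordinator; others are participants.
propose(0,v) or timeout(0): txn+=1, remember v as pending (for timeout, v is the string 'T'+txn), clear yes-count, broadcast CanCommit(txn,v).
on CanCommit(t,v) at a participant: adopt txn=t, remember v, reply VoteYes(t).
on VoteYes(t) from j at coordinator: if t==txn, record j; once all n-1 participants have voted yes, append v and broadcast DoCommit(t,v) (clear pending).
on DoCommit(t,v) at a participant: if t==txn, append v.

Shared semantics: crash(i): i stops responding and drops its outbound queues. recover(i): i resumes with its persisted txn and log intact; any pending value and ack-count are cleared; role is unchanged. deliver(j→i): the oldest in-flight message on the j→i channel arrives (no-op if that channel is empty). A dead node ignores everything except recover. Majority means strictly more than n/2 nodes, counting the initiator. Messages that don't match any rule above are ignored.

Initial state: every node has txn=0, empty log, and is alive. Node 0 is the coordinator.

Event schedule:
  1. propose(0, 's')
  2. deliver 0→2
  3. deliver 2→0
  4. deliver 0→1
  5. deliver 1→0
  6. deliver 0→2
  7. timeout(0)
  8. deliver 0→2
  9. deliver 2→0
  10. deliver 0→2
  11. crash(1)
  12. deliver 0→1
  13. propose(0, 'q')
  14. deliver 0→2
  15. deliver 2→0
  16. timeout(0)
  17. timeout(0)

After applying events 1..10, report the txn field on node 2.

2

after 1 — propose(0,'s'): n0:coor/t1/[-]
after 2 — deliver 0→2: n2:part/t1/[-]
after 3 — deliver 2→0: ·
after 4 — deliver 0→1: n1:part/t1/[-]
after 5 — deliver 1→0: n0:coor/t1/[s]
after 6 — deliver 0→2: n2:part/t1/[s]
after 7 — timeout(0): n0:coor/t2/[s]
after 8 — deliver 0→2: n2:part/t2/[s]
after 9 — deliver 2→0: ·
after 10 — deliver 0→2: ·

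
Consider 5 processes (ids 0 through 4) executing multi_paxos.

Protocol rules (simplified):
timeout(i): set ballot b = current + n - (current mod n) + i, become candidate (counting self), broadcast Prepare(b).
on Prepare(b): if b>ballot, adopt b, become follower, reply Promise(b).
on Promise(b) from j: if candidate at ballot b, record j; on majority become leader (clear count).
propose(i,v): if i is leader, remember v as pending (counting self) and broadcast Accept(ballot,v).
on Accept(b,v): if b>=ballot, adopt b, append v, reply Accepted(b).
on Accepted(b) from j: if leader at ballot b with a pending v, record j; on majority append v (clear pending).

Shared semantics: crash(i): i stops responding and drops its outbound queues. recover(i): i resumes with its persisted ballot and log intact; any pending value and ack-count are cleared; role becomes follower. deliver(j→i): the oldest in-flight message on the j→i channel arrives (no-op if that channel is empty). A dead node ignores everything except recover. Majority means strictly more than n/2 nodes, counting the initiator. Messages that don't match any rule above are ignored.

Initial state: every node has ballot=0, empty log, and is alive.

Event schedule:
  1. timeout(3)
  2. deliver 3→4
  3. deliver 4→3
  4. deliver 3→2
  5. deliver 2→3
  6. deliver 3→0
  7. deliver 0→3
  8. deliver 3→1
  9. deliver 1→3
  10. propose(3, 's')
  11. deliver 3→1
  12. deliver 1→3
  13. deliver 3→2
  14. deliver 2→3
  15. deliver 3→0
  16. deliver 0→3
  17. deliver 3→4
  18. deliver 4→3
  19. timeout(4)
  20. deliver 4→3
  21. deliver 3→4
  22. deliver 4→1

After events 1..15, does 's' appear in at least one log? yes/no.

yes

e1 timeout(3): 3[cand,b=8,-]
e2 deliver 3→4: 4[foll,b=8,-]
e3 deliver 4→3: ·
e4 deliver 3→2: 2[foll,b=8,-]
e5 deliver 2→3: 3[lead,b=8,-]
e6 deliver 3→0: 0[foll,b=8,-]
e7 deliver 0→3: ·
e8 deliver 3→1: 1[foll,b=8,-]
e9 deliver 1→3: ·
e10 propose(3,'s'): ·
e11 deliver 3→1: 1[foll,b=8,s]
e12 deliver 1→3: ·
e13 deliver 3→2: 2[foll,b=8,s]
e14 deliver 2→3: 3[lead,b=8,s]
e15 deliver 3→0: 0[foll,b=8,s]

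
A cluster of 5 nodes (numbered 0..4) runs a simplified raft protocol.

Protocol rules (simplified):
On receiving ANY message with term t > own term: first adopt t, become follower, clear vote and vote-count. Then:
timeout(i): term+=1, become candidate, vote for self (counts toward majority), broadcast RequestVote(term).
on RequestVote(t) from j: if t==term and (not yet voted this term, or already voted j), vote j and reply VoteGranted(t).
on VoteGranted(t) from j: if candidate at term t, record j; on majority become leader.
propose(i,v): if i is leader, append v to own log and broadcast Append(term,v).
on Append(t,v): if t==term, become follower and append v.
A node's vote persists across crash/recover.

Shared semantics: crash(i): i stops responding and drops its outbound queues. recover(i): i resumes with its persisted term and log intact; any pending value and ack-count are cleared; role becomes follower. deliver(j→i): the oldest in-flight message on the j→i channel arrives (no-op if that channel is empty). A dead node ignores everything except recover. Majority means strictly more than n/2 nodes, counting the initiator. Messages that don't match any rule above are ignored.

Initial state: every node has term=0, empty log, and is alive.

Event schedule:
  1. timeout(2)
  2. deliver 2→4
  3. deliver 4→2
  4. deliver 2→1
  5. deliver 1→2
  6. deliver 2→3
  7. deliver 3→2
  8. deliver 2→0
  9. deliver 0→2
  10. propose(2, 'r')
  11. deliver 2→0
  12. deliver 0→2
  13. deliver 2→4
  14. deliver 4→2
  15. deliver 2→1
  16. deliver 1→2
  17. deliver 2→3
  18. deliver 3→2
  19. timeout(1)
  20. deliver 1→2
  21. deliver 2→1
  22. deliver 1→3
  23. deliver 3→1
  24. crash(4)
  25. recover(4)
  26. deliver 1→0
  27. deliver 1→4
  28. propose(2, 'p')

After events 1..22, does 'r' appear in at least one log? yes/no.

yes

after 1 — timeout(2): n2:cand/t1/[-]
after 2 — deliver 2→4: n4:foll/t1/[-]
after 3 — deliver 4→2: ·
after 4 — deliver 2→1: n1:foll/t1/[-]
after 5 — deliver 1→2: n2:lead/t1/[-]
after 6 — deliver 2→3: n3:foll/t1/[-]
after 7 — deliver 3→2: ·
after 8 — deliver 2→0: n0:foll/t1/[-]
after 9 — deliver 0→2: ·
after 10 — propose(2,'r'): n2:lead/t1/[r]
after 11 — deliver 2→0: n0:foll/t1/[r]
after 12 — deliver 0→2: ·
after 13 — deliver 2→4: n4:foll/t1/[r]
after 14 — deliver 4→2: ·
after 15 — deliver 2→1: n1:foll/t1/[r]
after 16 — deliver 1→2: ·
after 17 — deliver 2→3: n3:foll/t1/[r]
after 18 — deliver 3→2: ·
after 19 — timeout(1): n1:cand/t2/[r]
after 20 — deliver 1→2: n2:foll/t2/[r]
after 21 — deliver 2→1: ·
after 22 — deliver 1→3: n3:foll/t2/[r]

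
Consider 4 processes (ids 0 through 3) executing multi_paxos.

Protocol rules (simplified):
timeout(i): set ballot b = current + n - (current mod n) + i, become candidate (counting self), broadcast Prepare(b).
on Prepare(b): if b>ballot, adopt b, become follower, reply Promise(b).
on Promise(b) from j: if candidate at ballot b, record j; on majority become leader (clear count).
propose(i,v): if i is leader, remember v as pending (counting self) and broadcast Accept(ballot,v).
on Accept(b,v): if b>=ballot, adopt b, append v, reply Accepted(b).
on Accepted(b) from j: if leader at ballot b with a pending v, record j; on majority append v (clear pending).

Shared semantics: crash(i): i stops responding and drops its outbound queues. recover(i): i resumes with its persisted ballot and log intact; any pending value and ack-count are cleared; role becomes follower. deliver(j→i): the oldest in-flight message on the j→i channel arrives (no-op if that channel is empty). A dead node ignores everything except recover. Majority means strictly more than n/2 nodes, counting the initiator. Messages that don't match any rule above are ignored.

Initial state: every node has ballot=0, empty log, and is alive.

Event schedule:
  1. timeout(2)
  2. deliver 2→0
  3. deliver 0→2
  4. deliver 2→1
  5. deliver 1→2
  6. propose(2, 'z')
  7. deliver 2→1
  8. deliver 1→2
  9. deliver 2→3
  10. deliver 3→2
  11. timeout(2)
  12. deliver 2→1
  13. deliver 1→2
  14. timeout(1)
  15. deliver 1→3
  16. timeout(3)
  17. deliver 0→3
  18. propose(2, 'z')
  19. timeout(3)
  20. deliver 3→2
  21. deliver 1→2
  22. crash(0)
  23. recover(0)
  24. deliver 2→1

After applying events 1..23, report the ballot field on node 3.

1. timeout(2):  <2:cand b6 ->
2. deliver 2→0:  <0:foll b6 ->
3. deliver 0→2:  nop
4. deliver 2→1:  <1:foll b6 ->
5. deliver 1→2:  <2:lead b6 ->
6. propose(2,'z'):  nop
7. deliver 2→1:  <1:foll b6 z>
8. deliver 1→2:  nop
9. deliver 2→3:  <3:foll b6 ->
10. deliver 3→2:  nop
11. timeout(2):  <2:cand b10 ->
12. deliver 2→1:  <1:foll b10 z>
13. deliver 1→2:  nop
14. timeout(1):  <1:cand b13 z>
15. deliver 1→3:  <3:foll b13 ->
16. timeout(3):  <3:cand b19 ->
17. deliver 0→3:  nop
18. propose(2,'z'):  nop
19. timeout(3):  <3:cand b23 ->
20. deliver 3→2:  <2:foll b19 ->
21. deliver 1→2:  nop
22. crash(0):  <0:✗foll b6 ->
23. recover(0):  <0:foll b6 ->

23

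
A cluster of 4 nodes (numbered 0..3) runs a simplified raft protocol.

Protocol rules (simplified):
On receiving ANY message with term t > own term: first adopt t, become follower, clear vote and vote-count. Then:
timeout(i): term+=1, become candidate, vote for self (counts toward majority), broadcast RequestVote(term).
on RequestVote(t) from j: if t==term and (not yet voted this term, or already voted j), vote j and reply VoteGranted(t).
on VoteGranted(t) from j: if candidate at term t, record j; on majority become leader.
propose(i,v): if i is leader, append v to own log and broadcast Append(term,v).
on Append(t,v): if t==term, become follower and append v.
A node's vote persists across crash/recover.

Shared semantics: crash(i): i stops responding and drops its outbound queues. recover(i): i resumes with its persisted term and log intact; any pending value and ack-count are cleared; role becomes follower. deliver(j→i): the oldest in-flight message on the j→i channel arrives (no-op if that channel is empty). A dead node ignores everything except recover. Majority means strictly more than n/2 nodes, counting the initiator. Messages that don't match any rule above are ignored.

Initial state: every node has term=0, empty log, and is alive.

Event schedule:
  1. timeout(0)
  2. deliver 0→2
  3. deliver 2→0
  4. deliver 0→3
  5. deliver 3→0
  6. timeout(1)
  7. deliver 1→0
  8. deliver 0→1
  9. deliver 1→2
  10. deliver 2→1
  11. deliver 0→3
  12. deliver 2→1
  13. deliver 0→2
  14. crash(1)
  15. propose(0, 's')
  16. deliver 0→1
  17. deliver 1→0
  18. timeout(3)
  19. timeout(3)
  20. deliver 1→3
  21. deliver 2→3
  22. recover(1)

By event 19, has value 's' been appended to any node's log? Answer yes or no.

yes

1. timeout(0):  <0:cand t1 ->
2. deliver 0→2:  <2:foll t1 ->
3. deliver 2→0:  nop
4. deliver 0→3:  <3:foll t1 ->
5. deliver 3→0:  <0:lead t1 ->
6. timeout(1):  <1:cand t1 ->
7. deliver 1→0:  nop
8. deliver 0→1:  nop
9. deliver 1→2:  nop
10. deliver 2→1:  nop
11. deliver 0→3:  nop
12. deliver 2→1:  nop
13. deliver 0→2:  nop
14. crash(1):  <1:✗cand t1 ->
15. propose(0,'s'):  <0:lead t1 s>
16. deliver 0→1:  nop
17. deliver 1→0:  nop
18. timeout(3):  <3:cand t2 ->
19. timeout(3):  <3:cand t3 ->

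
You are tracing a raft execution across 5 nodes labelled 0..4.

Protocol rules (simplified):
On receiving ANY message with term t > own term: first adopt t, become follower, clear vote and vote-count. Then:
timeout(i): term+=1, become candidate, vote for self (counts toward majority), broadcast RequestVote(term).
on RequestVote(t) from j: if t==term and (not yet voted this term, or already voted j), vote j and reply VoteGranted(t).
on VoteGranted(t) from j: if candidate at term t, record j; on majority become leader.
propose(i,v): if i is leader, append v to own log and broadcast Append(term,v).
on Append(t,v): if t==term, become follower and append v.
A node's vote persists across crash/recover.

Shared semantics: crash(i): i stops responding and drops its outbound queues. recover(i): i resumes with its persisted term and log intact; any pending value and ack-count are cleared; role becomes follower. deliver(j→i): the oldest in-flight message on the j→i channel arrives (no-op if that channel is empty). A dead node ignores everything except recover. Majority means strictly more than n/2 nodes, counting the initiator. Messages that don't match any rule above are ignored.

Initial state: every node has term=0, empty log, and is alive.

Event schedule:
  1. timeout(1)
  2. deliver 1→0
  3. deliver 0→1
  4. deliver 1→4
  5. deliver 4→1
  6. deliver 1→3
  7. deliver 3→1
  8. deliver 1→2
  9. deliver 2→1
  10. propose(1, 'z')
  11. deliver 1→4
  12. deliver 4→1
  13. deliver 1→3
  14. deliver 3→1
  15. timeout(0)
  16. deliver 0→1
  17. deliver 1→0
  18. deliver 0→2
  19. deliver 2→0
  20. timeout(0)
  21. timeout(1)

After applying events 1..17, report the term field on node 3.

1

e1 timeout(1): 1[cand,t=1,-]
e2 deliver 1→0: 0[foll,t=1,-]
e3 deliver 0→1: ·
e4 deliver 1→4: 4[foll,t=1,-]
e5 deliver 4→1: 1[lead,t=1,-]
e6 deliver 1→3: 3[foll,t=1,-]
e7 deliver 3→1: ·
e8 deliver 1→2: 2[foll,t=1,-]
e9 deliver 2→1: ·
e10 propose(1,'z'): 1[lead,t=1,z]
e11 deliver 1→4: 4[foll,t=1,z]
e12 deliver 4→1: ·
e13 deliver 1→3: 3[foll,t=1,z]
e14 deliver 3→1: ·
e15 timeout(0): 0[cand,t=2,-]
e16 deliver 0→1: 1[foll,t=2,z]
e17 deliver 1→0: ·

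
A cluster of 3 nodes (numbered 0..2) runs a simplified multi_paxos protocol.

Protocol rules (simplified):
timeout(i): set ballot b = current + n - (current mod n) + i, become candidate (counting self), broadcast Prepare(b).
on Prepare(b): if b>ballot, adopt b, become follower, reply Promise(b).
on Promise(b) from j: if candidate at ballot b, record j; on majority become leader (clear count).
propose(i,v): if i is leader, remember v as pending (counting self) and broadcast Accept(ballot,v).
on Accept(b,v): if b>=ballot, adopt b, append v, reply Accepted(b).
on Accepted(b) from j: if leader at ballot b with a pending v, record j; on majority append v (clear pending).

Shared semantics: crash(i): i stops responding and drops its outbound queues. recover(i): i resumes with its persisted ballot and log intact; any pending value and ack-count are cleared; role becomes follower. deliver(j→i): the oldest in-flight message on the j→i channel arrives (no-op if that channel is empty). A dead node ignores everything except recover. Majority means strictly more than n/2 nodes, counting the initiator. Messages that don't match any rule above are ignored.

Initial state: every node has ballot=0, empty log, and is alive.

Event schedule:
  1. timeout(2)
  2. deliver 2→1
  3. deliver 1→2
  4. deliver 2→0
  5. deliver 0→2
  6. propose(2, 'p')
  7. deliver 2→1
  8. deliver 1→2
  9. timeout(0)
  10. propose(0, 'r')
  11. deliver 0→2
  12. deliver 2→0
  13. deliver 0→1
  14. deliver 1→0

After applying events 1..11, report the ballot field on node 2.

after 1 — timeout(2): n2:cand/b5/[-]
after 2 — deliver 2→1: n1:foll/b5/[-]
after 3 — deliver 1→2: n2:lead/b5/[-]
after 4 — deliver 2→0: n0:foll/b5/[-]
after 5 — deliver 0→2: ·
after 6 — propose(2,'p'): ·
after 7 — deliver 2→1: n1:foll/b5/[p]
after 8 — deliver 1→2: n2:lead/b5/[p]
after 9 — timeout(0): n0:cand/b6/[-]
after 10 — propose(0,'r'): ·
after 11 — deliver 0→2: n2:foll/b6/[p]

6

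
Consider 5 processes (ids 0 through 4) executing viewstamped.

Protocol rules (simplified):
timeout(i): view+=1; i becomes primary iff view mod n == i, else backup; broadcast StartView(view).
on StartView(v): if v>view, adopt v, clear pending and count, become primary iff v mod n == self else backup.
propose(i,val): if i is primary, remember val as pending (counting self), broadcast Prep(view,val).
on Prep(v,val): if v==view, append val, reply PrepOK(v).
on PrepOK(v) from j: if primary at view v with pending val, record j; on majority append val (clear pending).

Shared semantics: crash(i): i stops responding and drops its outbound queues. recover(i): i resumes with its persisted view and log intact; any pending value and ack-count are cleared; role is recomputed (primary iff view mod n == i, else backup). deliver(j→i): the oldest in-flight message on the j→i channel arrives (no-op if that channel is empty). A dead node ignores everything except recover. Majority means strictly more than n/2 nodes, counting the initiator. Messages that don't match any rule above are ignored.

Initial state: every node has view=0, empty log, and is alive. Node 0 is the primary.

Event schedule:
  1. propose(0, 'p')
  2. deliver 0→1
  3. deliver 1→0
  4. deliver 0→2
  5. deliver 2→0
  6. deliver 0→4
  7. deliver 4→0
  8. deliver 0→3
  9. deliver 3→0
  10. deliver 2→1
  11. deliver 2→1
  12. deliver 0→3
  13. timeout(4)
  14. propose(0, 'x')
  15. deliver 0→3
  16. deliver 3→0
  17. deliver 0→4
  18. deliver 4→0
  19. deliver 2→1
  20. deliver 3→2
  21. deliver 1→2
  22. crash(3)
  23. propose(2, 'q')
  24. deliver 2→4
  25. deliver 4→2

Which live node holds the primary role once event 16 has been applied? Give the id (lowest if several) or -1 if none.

1. propose(0,'p'):  nop
2. deliver 0→1:  <1:back v0 p>
3. deliver 1→0:  nop
4. deliver 0→2:  <2:back v0 p>
5. deliver 2→0:  <0:prim v0 p>
6. deliver 0→4:  <4:back v0 p>
7. deliver 4→0:  nop
8. deliver 0→3:  <3:back v0 p>
9. deliver 3→0:  nop
10. deliver 2→1:  nop
11. deliver 2→1:  nop
12. deliver 0→3:  nop
13. timeout(4):  <4:back v1 p>
14. propose(0,'x'):  nop
15. deliver 0→3:  <3:back v0 p,x>
16. deliver 3→0:  nop

0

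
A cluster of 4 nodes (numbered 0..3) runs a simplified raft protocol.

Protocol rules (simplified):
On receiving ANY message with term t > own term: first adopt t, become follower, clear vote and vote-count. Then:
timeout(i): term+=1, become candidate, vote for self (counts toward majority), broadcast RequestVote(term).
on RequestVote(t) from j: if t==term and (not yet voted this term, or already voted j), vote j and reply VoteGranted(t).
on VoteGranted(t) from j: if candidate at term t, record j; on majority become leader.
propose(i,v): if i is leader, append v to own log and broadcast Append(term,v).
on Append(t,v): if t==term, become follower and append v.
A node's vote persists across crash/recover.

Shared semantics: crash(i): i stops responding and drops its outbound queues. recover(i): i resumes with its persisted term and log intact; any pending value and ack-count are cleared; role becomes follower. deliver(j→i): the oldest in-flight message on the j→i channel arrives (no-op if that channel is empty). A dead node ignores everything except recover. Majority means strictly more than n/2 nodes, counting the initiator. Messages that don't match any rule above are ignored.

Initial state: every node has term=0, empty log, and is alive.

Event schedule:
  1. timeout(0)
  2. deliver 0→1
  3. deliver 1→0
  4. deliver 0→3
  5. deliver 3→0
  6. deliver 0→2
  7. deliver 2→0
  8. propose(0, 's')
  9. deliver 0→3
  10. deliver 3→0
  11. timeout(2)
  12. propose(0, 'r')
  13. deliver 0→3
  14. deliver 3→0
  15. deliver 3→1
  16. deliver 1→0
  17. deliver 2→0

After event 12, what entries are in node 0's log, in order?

s,r

1. timeout(0):  <0:cand t1 ->
2. deliver 0→1:  <1:foll t1 ->
3. deliver 1→0:  nop
4. deliver 0→3:  <3:foll t1 ->
5. deliver 3→0:  <0:lead t1 ->
6. deliver 0→2:  <2:foll t1 ->
7. deliver 2→0:  nop
8. propose(0,'s'):  <0:lead t1 s>
9. deliver 0→3:  <3:foll t1 s>
10. deliver 3→0:  nop
11. timeout(2):  <2:cand t2 ->
12. propose(0,'r'):  <0:lead t1 s,r>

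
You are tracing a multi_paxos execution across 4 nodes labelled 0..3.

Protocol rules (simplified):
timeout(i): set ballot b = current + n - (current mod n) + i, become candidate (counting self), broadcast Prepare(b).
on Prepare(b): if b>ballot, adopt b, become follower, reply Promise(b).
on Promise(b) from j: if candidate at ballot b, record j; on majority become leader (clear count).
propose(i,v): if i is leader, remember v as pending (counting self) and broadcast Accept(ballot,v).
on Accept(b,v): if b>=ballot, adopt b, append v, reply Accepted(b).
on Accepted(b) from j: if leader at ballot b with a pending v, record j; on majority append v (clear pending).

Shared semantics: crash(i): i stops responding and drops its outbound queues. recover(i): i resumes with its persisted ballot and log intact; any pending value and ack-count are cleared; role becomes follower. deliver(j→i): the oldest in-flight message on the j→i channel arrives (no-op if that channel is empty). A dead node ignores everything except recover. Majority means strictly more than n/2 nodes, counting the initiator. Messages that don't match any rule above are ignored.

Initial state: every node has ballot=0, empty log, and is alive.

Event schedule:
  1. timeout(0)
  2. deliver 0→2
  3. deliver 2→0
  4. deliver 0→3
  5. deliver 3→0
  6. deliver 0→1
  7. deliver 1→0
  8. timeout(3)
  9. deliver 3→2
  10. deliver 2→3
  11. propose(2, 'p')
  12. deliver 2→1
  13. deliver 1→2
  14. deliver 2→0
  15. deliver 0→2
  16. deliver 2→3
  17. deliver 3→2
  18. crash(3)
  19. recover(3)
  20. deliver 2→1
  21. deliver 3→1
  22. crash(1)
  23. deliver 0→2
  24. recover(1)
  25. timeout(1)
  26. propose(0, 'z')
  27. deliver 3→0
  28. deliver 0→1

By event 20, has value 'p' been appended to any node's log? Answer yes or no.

no

step 1 timeout(0): 0={cand,b=4,log=-}
step 2 deliver 0→2: 2={foll,b=4,log=-}
step 3 deliver 2→0: —
step 4 deliver 0→3: 3={foll,b=4,log=-}
step 5 deliver 3→0: 0={lead,b=4,log=-}
step 6 deliver 0→1: 1={foll,b=4,log=-}
step 7 deliver 1→0: —
step 8 timeout(3): 3={cand,b=11,log=-}
step 9 deliver 3→2: 2={foll,b=11,log=-}
step 10 deliver 2→3: —
step 11 propose(2,'p'): —
step 12 deliver 2→1: —
step 13 deliver 1→2: —
step 14 deliver 2→0: —
step 15 deliver 0→2: —
step 16 deliver 2→3: —
step 17 deliver 3→2: —
step 18 crash(3): 3={✗cand,b=11,log=-}
step 19 recover(3): 3={foll,b=11,log=-}
step 20 deliver 2→1: —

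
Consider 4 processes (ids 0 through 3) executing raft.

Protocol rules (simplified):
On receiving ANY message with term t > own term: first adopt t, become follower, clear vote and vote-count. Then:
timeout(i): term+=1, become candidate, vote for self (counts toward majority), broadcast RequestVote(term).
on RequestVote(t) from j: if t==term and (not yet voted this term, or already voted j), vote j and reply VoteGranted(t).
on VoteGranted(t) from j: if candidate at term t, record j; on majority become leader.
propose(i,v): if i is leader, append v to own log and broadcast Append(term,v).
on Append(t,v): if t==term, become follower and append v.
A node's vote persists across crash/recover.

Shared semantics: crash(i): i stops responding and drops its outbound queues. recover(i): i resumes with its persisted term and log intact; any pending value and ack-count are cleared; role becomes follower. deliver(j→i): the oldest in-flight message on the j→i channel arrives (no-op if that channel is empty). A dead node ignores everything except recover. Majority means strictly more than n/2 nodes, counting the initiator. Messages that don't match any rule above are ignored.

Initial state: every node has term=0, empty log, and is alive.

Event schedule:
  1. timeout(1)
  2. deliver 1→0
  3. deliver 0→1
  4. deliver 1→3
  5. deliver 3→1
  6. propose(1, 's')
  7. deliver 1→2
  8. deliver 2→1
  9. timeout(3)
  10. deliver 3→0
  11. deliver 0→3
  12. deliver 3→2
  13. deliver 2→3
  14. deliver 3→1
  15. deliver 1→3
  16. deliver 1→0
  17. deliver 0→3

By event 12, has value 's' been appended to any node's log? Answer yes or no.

e1 timeout(1): 1[cand,t=1,-]
e2 deliver 1→0: 0[foll,t=1,-]
e3 deliver 0→1: ·
e4 deliver 1→3: 3[foll,t=1,-]
e5 deliver 3→1: 1[lead,t=1,-]
e6 propose(1,'s'): 1[lead,t=1,s]
e7 deliver 1→2: 2[foll,t=1,-]
e8 deliver 2→1: ·
e9 timeout(3): 3[cand,t=2,-]
e10 deliver 3→0: 0[foll,t=2,-]
e11 deliver 0→3: ·
e12 deliver 3→2: 2[foll,t=2,-]

yes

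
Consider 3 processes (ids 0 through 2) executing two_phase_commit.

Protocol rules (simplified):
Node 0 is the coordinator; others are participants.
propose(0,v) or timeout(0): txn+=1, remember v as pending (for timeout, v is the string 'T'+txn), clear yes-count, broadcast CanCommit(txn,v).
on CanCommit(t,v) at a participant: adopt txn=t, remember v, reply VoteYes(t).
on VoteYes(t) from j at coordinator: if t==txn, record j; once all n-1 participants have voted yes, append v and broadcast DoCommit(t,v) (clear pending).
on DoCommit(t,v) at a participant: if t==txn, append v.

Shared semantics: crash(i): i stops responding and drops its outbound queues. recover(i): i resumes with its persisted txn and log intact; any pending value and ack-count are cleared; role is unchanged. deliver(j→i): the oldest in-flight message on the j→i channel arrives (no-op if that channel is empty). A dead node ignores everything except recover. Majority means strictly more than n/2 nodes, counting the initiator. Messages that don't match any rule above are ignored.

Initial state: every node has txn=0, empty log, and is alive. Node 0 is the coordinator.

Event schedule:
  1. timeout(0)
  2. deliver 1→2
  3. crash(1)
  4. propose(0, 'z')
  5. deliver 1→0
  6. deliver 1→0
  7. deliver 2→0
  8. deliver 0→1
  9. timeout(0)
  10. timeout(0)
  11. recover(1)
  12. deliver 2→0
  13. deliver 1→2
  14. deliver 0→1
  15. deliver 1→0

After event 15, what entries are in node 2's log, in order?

empty

e1 timeout(0): 0[coor,t=1,-]
e2 deliver 1→2: ·
e3 crash(1): 1[✗part,t=0,-]
e4 propose(0,'z'): 0[coor,t=2,-]
e5 deliver 1→0: ·
e6 deliver 1→0: ·
e7 deliver 2→0: ·
e8 deliver 0→1: ·
e9 timeout(0): 0[coor,t=3,-]
e10 timeout(0): 0[coor,t=4,-]
e11 recover(1): 1[part,t=0,-]
e12 deliver 2→0: ·
e13 deliver 1→2: ·
e14 deliver 0→1: 1[part,t=1,-]
e15 deliver 1→0: ·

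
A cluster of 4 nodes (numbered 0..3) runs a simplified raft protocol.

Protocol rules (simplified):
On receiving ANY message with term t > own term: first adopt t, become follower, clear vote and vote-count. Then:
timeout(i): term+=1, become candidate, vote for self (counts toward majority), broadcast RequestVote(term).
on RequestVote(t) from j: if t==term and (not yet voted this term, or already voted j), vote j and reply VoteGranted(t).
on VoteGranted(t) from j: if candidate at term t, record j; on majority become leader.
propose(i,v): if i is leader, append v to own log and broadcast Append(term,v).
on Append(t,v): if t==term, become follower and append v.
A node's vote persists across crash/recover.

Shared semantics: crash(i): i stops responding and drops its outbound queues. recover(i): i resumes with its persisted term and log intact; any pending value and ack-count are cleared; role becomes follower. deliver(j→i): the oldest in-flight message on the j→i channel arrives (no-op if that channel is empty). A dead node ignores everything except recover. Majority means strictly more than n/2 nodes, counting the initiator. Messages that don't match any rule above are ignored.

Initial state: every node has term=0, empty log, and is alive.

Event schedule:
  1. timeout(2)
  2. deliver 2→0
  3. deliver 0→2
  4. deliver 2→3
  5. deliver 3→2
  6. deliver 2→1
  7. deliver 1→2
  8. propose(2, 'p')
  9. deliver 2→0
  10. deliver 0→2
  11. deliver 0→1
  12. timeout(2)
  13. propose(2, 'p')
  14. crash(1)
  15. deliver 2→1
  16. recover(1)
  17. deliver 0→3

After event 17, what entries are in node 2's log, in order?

step 1 timeout(2): 2={cand,t=1,log=-}
step 2 deliver 2→0: 0={foll,t=1,log=-}
step 3 deliver 0→2: —
step 4 deliver 2→3: 3={foll,t=1,log=-}
step 5 deliver 3→2: 2={lead,t=1,log=-}
step 6 deliver 2→1: 1={foll,t=1,log=-}
step 7 deliver 1→2: —
step 8 propose(2,'p'): 2={lead,t=1,log=p}
step 9 deliver 2→0: 0={foll,t=1,log=p}
step 10 deliver 0→2: —
step 11 deliver 0→1: —
step 12 timeout(2): 2={cand,t=2,log=p}
step 13 propose(2,'p'): —
step 14 crash(1): 1={✗foll,t=1,log=-}
step 15 deliver 2→1: —
step 16 recover(1): 1={foll,t=1,log=-}
step 17 deliver 0→3: —

p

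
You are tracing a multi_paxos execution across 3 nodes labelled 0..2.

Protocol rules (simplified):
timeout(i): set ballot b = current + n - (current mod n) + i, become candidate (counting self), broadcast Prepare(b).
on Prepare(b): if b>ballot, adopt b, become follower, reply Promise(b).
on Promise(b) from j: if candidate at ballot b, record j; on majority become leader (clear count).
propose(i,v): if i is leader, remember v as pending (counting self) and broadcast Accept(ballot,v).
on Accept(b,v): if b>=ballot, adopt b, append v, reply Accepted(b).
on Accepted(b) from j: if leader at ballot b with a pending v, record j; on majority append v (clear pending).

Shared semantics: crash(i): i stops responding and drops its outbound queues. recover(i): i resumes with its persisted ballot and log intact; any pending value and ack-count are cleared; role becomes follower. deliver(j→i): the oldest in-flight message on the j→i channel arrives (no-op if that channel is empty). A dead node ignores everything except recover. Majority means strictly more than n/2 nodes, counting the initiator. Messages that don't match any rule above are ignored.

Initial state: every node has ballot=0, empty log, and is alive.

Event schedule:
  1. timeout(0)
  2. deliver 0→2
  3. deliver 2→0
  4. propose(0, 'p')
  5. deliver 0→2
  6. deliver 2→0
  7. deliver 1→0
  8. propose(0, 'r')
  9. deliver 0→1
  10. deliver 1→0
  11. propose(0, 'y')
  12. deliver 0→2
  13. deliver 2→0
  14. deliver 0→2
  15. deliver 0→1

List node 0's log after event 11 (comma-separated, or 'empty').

after 1 — timeout(0): n0:cand/b3/[-]
after 2 — deliver 0→2: n2:foll/b3/[-]
after 3 — deliver 2→0: n0:lead/b3/[-]
after 4 — propose(0,'p'): ·
after 5 — deliver 0→2: n2:foll/b3/[p]
after 6 — deliver 2→0: n0:lead/b3/[p]
after 7 — deliver 1→0: ·
after 8 — propose(0,'r'): ·
after 9 — deliver 0→1: n1:foll/b3/[-]
after 10 — deliver 1→0: ·
after 11 — propose(0,'y'): ·

p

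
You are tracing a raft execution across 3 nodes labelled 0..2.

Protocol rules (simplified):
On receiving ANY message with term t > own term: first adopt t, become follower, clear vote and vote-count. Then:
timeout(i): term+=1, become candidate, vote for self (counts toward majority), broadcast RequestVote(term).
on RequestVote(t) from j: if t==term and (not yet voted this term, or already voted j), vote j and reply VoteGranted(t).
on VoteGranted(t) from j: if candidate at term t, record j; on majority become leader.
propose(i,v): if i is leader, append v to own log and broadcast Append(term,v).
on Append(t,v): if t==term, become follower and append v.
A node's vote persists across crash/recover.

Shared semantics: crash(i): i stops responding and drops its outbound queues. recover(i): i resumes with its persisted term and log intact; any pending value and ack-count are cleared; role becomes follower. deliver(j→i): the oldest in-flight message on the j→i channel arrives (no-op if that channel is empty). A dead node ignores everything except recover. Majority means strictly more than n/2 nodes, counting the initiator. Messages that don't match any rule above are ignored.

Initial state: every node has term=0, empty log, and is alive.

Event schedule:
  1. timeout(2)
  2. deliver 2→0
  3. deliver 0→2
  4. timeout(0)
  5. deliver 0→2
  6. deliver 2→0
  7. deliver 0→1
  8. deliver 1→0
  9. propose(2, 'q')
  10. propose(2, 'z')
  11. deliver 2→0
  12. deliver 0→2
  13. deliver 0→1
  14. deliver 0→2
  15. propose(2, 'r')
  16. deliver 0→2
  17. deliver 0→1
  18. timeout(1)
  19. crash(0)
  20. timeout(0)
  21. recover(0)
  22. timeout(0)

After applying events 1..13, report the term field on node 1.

1. timeout(2):  <2:cand t1 ->
2. deliver 2→0:  <0:foll t1 ->
3. deliver 0→2:  <2:lead t1 ->
4. timeout(0):  <0:cand t2 ->
5. deliver 0→2:  <2:foll t2 ->
6. deliver 2→0:  <0:lead t2 ->
7. deliver 0→1:  <1:foll t2 ->
8. deliver 1→0:  nop
9. propose(2,'q'):  nop
10. propose(2,'z'):  nop
11. deliver 2→0:  nop
12. deliver 0→2:  nop
13. deliver 0→1:  nop

2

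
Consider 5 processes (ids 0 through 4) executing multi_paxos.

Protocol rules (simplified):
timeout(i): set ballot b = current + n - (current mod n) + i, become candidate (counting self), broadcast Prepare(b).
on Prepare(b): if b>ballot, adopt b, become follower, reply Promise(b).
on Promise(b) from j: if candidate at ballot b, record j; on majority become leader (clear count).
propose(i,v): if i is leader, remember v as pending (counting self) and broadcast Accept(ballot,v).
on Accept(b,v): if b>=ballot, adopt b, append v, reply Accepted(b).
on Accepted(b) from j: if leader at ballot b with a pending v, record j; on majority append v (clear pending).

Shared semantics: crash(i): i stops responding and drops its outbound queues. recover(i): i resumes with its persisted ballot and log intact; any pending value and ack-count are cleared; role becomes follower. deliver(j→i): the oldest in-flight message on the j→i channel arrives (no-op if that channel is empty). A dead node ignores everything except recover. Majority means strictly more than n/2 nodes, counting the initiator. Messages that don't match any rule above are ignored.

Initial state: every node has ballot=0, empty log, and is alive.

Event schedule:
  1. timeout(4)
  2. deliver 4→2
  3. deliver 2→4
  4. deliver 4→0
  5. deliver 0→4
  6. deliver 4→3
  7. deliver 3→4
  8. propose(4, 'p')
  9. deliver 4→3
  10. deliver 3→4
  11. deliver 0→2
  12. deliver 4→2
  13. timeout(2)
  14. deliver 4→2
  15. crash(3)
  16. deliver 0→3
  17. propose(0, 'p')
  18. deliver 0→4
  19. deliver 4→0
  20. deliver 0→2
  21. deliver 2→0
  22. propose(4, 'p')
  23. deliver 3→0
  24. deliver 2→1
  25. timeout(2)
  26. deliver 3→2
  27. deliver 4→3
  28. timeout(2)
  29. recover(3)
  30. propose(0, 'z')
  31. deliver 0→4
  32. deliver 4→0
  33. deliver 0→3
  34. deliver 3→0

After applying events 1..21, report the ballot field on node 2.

e1 timeout(4): 4[cand,b=9,-]
e2 deliver 4→2: 2[foll,b=9,-]
e3 deliver 2→4: ·
e4 deliver 4→0: 0[foll,b=9,-]
e5 deliver 0→4: 4[lead,b=9,-]
e6 deliver 4→3: 3[foll,b=9,-]
e7 deliver 3→4: ·
e8 propose(4,'p'): ·
e9 deliver 4→3: 3[foll,b=9,p]
e10 deliver 3→4: ·
e11 deliver 0→2: ·
e12 deliver 4→2: 2[foll,b=9,p]
e13 timeout(2): 2[cand,b=12,p]
e14 deliver 4→2: ·
e15 crash(3): 3[✗foll,b=9,p]
e16 deliver 0→3: ·
e17 propose(0,'p'): ·
e18 deliver 0→4: ·
e19 deliver 4→0: 0[foll,b=9,p]
e20 deliver 0→2: ·
e21 deliver 2→0: 0[foll,b=12,p]

12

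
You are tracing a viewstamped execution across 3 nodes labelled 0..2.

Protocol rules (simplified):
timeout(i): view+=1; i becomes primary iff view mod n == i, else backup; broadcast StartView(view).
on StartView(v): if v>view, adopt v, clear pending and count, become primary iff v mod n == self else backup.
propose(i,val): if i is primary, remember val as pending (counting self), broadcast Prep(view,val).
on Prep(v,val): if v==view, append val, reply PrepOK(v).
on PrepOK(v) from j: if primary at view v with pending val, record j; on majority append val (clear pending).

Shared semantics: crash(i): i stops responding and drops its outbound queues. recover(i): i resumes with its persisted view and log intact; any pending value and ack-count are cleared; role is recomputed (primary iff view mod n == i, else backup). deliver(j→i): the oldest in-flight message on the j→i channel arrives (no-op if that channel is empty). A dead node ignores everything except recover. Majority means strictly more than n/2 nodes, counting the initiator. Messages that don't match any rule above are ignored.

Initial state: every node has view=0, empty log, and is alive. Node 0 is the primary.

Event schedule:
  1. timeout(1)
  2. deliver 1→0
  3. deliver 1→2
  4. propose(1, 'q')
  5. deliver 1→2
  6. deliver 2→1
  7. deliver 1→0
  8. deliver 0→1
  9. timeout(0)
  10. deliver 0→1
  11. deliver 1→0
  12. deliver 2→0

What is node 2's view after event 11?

1

1. timeout(1):  <1:prim v1 ->
2. deliver 1→0:  <0:back v1 ->
3. deliver 1→2:  <2:back v1 ->
4. propose(1,'q'):  nop
5. deliver 1→2:  <2:back v1 q>
6. deliver 2→1:  <1:prim v1 q>
7. deliver 1→0:  <0:back v1 q>
8. deliver 0→1:  nop
9. timeout(0):  <0:back v2 q>
10. deliver 0→1:  <1:back v2 q>
11. deliver 1→0:  nop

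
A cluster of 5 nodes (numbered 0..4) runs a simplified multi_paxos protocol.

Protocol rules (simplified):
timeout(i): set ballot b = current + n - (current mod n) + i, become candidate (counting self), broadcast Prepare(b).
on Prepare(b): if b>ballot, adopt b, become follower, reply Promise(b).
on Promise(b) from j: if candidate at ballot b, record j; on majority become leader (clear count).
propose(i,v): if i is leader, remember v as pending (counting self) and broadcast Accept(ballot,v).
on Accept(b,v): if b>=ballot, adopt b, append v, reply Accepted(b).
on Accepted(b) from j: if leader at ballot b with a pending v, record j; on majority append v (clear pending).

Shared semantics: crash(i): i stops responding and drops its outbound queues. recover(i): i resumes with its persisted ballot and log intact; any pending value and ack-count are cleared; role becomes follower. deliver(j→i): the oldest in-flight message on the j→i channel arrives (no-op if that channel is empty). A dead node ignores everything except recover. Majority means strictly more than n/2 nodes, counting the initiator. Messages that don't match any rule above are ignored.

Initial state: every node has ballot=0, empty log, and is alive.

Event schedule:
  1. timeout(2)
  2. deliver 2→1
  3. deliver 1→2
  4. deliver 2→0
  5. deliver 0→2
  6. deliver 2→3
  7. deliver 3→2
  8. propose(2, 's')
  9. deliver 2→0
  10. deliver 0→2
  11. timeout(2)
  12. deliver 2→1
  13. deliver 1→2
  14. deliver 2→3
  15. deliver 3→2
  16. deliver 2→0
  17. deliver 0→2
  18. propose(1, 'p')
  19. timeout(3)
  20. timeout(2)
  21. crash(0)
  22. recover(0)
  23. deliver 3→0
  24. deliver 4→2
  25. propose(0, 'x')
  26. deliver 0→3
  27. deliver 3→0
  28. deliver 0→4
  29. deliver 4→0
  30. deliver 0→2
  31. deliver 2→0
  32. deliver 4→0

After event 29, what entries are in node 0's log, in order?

1. timeout(2):  <2:cand b7 ->
2. deliver 2→1:  <1:foll b7 ->
3. deliver 1→2:  nop
4. deliver 2→0:  <0:foll b7 ->
5. deliver 0→2:  <2:lead b7 ->
6. deliver 2→3:  <3:foll b7 ->
7. deliver 3→2:  nop
8. propose(2,'s'):  nop
9. deliver 2→0:  <0:foll b7 s>
10. deliver 0→2:  nop
11. timeout(2):  <2:cand b12 ->
12. deliver 2→1:  <1:foll b7 s>
13. deliver 1→2:  nop
14. deliver 2→3:  <3:foll b7 s>
15. deliver 3→2:  nop
16. deliver 2→0:  <0:foll b12 s>
17. deliver 0→2:  nop
18. propose(1,'p'):  nop
19. timeout(3):  <3:cand b13 s>
20. timeout(2):  <2:cand b17 ->
21. crash(0):  <0:✗foll b12 s>
22. recover(0):  <0:foll b12 s>
23. deliver 3→0:  <0:foll b13 s>
24. deliver 4→2:  nop
25. propose(0,'x'):  nop
26. deliver 0→3:  nop
27. deliver 3→0:  nop
28. deliver 0→4:  nop
29. deliver 4→0:  nop

s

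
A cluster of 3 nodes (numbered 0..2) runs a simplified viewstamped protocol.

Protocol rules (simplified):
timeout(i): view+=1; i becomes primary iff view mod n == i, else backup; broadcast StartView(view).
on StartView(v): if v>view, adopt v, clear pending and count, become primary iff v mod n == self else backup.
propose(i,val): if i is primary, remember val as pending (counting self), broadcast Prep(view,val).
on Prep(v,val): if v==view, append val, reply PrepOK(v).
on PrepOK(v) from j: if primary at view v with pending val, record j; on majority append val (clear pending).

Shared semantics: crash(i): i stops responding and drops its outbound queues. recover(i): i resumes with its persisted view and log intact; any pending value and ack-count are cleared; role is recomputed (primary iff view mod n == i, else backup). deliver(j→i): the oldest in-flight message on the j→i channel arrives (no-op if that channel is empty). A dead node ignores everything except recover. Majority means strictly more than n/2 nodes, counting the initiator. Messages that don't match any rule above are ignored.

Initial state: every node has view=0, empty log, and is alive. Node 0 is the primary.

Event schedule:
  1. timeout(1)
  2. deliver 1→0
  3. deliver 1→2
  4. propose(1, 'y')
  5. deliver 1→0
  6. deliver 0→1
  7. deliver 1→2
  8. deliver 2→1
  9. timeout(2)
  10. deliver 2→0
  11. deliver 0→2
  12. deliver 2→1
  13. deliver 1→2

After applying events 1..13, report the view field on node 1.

2

after 1 — timeout(1): n1:prim/v1/[-]
after 2 — deliver 1→0: n0:back/v1/[-]
after 3 — deliver 1→2: n2:back/v1/[-]
after 4 — propose(1,'y'): ·
after 5 — deliver 1→0: n0:back/v1/[y]
after 6 — deliver 0→1: n1:prim/v1/[y]
after 7 — deliver 1→2: n2:back/v1/[y]
after 8 — deliver 2→1: ·
after 9 — timeout(2): n2:prim/v2/[y]
after 10 — deliver 2→0: n0:back/v2/[y]
after 11 — deliver 0→2: ·
after 12 — deliver 2→1: n1:back/v2/[y]
after 13 — deliver 1→2: ·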